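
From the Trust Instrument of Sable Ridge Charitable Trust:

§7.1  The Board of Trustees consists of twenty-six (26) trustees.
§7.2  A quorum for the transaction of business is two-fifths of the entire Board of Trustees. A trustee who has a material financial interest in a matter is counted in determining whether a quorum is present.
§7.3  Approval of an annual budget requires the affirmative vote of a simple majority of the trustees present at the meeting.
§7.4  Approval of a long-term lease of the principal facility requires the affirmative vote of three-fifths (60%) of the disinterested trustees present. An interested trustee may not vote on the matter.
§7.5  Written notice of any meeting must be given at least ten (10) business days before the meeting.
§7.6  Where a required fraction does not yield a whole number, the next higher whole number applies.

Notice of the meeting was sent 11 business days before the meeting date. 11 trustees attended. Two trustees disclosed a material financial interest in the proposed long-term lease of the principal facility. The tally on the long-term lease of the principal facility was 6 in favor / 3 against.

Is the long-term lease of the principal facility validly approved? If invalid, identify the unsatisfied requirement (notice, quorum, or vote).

Notice: 11 business days given; 10 required (11 ≥ 10). Satisfied.
Quorum: 11 present (interested trustees count toward quorum); quorum is 11. Satisfied.
Vote: the long-term lease of the principal facility requires three-fifths of the disinterested trustees present (11 − 2 = 9). 3/5 of 9 = 5.40, rounded up to 6, so 6 affirmative votes are needed; 6 voted in favor. Satisfied.

Valid — all requirements satisfied.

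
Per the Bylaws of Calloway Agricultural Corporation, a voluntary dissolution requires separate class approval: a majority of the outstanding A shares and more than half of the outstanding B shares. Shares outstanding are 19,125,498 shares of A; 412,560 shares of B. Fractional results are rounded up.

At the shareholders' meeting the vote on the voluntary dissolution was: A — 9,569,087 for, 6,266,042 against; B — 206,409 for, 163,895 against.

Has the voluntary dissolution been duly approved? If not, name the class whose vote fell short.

A: a majority of 19125498 is 9562750; 9,562,750 required, 9,569,087 in favor — approved.
B: a majority of 412560 is 206281; 206,281 required, 206,409 in favor — approved.

Approved — every class gave the required vote.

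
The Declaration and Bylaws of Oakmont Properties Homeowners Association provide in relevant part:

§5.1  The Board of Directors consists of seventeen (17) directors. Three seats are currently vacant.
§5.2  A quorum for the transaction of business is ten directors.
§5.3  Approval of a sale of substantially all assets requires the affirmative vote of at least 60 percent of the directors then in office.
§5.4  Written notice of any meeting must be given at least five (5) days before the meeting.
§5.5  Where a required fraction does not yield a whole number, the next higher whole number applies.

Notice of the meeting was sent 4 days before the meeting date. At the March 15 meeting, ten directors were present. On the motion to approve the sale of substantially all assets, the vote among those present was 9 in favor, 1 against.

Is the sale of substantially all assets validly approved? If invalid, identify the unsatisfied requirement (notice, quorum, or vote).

Notice: 4 days given; 5 required (4 < 5). Not satisfied.
Quorum: 10 present; quorum is 10. Satisfied.
Vote: the sale of substantially all assets requires three-fifths of the directors then in office (14). 3/5 of 14 = 8.40, rounded up to 9, so 9 affirmative votes are needed; 9 voted in favor. Satisfied.

Invalid — notice requirement not satisfied.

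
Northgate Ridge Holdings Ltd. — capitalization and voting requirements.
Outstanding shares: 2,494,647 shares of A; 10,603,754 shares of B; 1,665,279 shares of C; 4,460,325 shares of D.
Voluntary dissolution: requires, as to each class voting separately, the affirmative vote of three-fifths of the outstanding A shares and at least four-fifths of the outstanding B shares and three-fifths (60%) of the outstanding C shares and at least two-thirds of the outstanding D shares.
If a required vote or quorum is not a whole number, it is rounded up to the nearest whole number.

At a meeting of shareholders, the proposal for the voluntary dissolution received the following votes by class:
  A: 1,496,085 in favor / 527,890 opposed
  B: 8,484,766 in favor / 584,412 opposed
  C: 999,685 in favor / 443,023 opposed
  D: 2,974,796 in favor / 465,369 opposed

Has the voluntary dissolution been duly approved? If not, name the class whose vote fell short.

Not approved — the A shares did not give the required vote.

A: 3/5 of 2494647 = 1496788.20, rounded up to 1496789; 1,496,789 required, 1,496,085 in favor — not approved.
B: 4/5 of 10603754 = 8483003.20, rounded up to 8483004; 8,483,004 required, 8,484,766 in favor — approved.
C: 3/5 of 1665279 = 999167.40, rounded up to 999168; 999,168 required, 999,685 in favor — approved.
D: 2/3 of 4460325 = 2973550; 2,973,550 required, 2,974,796 in favor — approved.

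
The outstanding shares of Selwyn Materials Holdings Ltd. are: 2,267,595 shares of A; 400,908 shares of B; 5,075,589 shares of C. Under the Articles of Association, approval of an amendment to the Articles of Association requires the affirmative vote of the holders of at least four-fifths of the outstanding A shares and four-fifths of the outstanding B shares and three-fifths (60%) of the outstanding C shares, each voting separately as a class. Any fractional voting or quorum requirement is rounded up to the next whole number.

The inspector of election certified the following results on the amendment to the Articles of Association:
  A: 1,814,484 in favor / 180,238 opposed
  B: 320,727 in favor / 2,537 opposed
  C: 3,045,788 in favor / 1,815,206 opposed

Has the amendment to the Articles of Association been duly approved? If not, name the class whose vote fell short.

A: 4/5 of 2267595 = 1814076; 1,814,076 required, 1,814,484 in favor — approved.
B: 4/5 of 400908 = 320726.40, rounded up to 320727; 320,727 required, 320,727 in favor — approved.
C: 3/5 of 5075589 = 3045353.40, rounded up to 3045354; 3,045,354 required, 3,045,788 in favor — approved.

Approved — every class gave the required vote.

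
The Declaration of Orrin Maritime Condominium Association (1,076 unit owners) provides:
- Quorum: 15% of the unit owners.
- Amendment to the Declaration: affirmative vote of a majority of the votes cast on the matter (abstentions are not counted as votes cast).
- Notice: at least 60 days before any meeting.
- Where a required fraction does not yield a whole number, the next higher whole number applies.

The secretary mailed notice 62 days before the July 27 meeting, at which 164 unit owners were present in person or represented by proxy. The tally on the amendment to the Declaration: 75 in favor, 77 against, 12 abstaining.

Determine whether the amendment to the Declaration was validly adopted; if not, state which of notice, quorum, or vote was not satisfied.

Invalid — vote requirement not satisfied.

Notice: 62 days given; 60 required. Satisfied.
Quorum: 15% of 1,076 = 161.40, rounded up to 162; 164 present. Satisfied.
Vote: requires a majority of the votes cast (164 − 12 abstaining = 152); a majority of 152 is 77, so 77 needed; 75 in favor. Not satisfied.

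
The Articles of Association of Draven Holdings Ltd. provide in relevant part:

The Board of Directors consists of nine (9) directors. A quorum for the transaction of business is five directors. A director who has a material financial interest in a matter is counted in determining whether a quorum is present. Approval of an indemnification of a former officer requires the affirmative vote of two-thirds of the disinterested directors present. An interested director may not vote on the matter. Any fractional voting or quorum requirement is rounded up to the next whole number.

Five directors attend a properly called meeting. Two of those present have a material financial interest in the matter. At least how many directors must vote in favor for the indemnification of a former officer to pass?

The indemnification of a former officer requires two-thirds of the disinterested directors present (5 − 2 = 3).
2/3 of 3 = 2.

2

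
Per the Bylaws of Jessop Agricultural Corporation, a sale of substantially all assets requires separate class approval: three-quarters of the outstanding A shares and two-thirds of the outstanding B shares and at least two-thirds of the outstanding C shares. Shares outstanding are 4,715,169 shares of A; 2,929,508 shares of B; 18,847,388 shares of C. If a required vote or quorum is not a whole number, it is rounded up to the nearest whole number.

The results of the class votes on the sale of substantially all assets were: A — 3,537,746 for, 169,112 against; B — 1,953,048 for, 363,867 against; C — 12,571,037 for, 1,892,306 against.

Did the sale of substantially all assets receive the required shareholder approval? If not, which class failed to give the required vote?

Approved — every class gave the required vote.

A: 3/4 of 4715169 = 3536376.75, rounded up to 3536377; 3,536,377 required, 3,537,746 in favor — approved.
B: 2/3 of 2929508 = 1953005.33, rounded up to 1953006; 1,953,006 required, 1,953,048 in favor — approved.
C: 2/3 of 18847388 = 12564925.33, rounded up to 12564926; 12,564,926 required, 12,571,037 in favor — approved.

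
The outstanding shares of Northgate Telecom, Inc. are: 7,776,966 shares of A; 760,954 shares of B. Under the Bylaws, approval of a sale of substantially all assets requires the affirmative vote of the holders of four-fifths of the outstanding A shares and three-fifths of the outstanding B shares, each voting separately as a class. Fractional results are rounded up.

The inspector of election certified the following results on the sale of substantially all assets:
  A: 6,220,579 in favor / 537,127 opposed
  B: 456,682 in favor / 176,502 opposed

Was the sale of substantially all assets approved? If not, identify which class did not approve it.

Not approved — the A shares did not give the required vote.

A: 4/5 of 7776966 = 6221572.80, rounded up to 6221573; 6,221,573 required, 6,220,579 in favor — not approved.
B: 3/5 of 760954 = 456572.40, rounded up to 456573; 456,573 required, 456,682 in favor — approved.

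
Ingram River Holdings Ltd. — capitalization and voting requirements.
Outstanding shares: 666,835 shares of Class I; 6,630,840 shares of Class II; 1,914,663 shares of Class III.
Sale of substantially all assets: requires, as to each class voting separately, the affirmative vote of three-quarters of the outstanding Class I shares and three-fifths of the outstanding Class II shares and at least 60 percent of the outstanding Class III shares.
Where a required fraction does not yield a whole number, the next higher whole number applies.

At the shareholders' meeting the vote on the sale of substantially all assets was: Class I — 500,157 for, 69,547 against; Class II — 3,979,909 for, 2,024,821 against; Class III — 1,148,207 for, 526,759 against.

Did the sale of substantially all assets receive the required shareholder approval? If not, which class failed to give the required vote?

Class I: 3/4 of 666835 = 500126.25, rounded up to 500127; 500,127 required, 500,157 in favor — approved.
Class II: 3/5 of 6630840 = 3978504; 3,978,504 required, 3,979,909 in favor — approved.
Class III: 3/5 of 1914663 = 1148797.80, rounded up to 1148798; 1,148,798 required, 1,148,207 in favor — not approved.

Not approved — the Class III shares did not give the required vote.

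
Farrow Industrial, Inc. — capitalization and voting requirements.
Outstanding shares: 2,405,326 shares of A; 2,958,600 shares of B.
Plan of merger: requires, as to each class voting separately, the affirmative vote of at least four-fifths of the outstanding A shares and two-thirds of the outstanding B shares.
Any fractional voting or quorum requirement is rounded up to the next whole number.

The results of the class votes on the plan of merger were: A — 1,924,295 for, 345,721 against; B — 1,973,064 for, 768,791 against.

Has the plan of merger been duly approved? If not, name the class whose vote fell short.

A: 4/5 of 2405326 = 1924260.80, rounded up to 1924261; 1,924,261 required, 1,924,295 in favor — approved.
B: 2/3 of 2958600 = 1972400; 1,972,400 required, 1,973,064 in favor — approved.

Approved — every class gave the required vote.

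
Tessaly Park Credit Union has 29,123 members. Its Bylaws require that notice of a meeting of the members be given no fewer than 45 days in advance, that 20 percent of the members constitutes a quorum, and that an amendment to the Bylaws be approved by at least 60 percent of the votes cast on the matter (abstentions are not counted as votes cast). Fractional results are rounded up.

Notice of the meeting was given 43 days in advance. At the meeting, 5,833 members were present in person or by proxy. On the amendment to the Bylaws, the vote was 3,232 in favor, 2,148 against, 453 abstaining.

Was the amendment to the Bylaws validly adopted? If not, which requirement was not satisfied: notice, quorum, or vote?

Invalid — notice requirement not satisfied.

Notice: 43 days given; 45 required. Not satisfied.
Quorum: 20% of 29,123 = 5,824.60, rounded up to 5,825; 5,833 present. Satisfied.
Vote: requires three-fifths of the votes cast (5,833 − 453 abstaining = 5,380); 3/5 of 5380 = 3228, so 3,228 needed; 3,232 in favor. Satisfied.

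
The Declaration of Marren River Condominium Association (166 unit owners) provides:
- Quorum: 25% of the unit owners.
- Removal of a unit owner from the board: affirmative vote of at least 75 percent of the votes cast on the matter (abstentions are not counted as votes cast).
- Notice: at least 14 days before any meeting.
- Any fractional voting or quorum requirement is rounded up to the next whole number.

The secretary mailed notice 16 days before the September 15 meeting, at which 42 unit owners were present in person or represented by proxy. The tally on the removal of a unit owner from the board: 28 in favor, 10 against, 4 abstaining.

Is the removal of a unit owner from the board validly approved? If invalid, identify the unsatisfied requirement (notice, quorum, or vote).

Notice: 16 days given; 14 required. Satisfied.
Quorum: 25% of 166 = 41.50, rounded up to 42; 42 present. Satisfied.
Vote: requires three-fourths of the votes cast (42 − 4 abstaining = 38); 3/4 of 38 = 28.50, rounded up to 29, so 29 needed; 28 in favor. Not satisfied.

Invalid — vote requirement not satisfied.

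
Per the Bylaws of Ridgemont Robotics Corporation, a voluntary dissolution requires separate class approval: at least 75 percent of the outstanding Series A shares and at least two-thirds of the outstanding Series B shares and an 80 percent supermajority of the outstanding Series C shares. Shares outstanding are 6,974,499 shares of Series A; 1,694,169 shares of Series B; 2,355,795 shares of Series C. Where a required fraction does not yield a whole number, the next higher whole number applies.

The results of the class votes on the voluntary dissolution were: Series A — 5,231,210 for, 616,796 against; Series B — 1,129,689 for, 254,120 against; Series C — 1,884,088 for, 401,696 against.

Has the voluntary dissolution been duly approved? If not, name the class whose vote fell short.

Series A: 3/4 of 6974499 = 5230874.25, rounded up to 5230875; 5,230,875 required, 5,231,210 in favor — approved.
Series B: 2/3 of 1694169 = 1129446; 1,129,446 required, 1,129,689 in favor — approved.
Series C: 4/5 of 2355795 = 1884636; 1,884,636 required, 1,884,088 in favor — not approved.

Not approved — the Series C shares did not give the required vote.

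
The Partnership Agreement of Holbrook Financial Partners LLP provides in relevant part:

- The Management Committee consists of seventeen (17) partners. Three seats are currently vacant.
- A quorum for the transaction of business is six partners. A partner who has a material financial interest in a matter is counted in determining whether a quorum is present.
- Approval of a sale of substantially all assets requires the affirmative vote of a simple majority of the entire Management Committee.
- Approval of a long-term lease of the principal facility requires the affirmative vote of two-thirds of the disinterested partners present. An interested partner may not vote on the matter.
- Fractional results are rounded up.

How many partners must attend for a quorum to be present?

6

The quorum is fixed at 6.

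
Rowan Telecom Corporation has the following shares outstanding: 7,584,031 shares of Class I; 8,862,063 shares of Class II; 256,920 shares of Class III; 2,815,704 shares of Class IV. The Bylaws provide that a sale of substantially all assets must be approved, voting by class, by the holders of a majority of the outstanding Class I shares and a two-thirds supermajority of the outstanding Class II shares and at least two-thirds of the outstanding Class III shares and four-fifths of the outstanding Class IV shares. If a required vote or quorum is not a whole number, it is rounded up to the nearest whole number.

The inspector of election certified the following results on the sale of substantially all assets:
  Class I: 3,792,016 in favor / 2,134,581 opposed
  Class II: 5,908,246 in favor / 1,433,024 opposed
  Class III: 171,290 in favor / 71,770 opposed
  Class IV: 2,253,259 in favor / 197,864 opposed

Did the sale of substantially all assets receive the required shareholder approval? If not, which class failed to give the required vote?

Approved — every class gave the required vote.

Class I: a majority of 7584031 is 3792016; 3,792,016 required, 3,792,016 in favor — approved.
Class II: 2/3 of 8862063 = 5908042; 5,908,042 required, 5,908,246 in favor — approved.
Class III: 2/3 of 256920 = 171280; 171,280 required, 171,290 in favor — approved.
Class IV: 4/5 of 2815704 = 2252563.20, rounded up to 2252564; 2,252,564 required, 2,253,259 in favor — approved.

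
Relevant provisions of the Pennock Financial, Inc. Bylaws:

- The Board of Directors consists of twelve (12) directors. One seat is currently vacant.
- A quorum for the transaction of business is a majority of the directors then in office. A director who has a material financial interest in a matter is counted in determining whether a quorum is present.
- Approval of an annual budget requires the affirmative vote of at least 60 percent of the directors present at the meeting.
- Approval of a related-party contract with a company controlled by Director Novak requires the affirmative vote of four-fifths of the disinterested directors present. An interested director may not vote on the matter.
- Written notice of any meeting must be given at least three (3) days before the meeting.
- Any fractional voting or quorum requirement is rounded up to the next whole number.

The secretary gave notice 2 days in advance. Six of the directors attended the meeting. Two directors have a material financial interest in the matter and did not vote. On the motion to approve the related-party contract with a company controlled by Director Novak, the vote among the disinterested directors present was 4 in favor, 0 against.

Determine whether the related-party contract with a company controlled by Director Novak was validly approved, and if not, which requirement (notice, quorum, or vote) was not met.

Notice: 2 days given; 3 required (2 < 3). Not satisfied.
Quorum: 6 present (interested directors count toward quorum); quorum is 6. Satisfied.
Vote: the related-party contract with a company controlled by Director Novak requires four-fifths of the disinterested directors present (6 − 2 = 4). 4/5 of 4 = 3.20, rounded up to 4, so 4 affirmative votes are needed; 4 voted in favor. Satisfied.

Invalid — notice requirement not satisfied.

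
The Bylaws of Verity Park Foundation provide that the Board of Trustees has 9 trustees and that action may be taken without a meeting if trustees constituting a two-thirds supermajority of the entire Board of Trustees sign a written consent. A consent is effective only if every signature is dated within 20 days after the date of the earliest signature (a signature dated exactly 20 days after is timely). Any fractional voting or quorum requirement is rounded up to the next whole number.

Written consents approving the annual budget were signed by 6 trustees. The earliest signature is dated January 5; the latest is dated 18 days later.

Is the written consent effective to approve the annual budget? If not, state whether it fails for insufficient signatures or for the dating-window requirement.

Signatures required: a two-thirds supermajority of 9 — 2/3 of 9 = 6, so 6 needed; 6 signed. Sufficient.
Dating window: the latest signature is 18 days after the earliest; the limit is 20 days. Within the window.

Effective — both the signature and dating-window requirements are satisfied.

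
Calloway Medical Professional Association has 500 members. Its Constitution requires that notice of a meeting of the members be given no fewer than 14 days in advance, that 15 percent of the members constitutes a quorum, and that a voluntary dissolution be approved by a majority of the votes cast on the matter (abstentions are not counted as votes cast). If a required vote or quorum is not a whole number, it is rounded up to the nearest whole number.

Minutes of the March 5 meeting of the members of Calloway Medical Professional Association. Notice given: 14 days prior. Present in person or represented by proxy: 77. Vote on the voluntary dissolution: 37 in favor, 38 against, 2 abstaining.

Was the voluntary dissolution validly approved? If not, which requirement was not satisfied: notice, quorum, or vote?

Invalid — vote requirement not satisfied.

Notice: 14 days given; 14 required. Satisfied.
Quorum: 15% of 500 = 75; 77 present. Satisfied.
Vote: requires a majority of the votes cast (77 − 2 abstaining = 75); a majority of 75 is 38, so 38 needed; 37 in favor. Not satisfied.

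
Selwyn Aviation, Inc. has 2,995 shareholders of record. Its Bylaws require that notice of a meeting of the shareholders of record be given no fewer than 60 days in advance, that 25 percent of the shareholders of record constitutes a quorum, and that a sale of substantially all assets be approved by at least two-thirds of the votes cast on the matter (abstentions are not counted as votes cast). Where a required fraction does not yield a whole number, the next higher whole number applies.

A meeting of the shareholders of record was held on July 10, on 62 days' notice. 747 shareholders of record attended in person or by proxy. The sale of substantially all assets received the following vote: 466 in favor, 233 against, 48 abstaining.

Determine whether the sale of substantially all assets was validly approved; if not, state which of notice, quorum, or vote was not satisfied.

Invalid — quorum requirement not satisfied.

Notice: 62 days given; 60 required. Satisfied.
Quorum: 25% of 2,995 = 748.75, rounded up to 749; 747 present. Not satisfied.
Vote: requires two-thirds of the votes cast (747 − 48 abstaining = 699); 2/3 of 699 = 466, so 466 needed; 466 in favor. Satisfied.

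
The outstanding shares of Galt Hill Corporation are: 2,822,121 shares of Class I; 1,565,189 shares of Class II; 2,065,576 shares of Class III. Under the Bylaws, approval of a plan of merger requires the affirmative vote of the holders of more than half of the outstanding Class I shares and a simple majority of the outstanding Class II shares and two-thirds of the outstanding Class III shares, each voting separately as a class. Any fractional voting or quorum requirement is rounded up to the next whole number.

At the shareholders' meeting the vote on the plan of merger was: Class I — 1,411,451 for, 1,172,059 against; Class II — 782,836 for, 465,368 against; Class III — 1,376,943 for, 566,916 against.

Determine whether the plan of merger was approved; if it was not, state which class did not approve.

Not approved — the Class III shares did not give the required vote.

Class I: a majority of 2822121 is 1411061; 1,411,061 required, 1,411,451 in favor — approved.
Class II: a majority of 1565189 is 782595; 782,595 required, 782,836 in favor — approved.
Class III: 2/3 of 2065576 = 1377050.67, rounded up to 1377051; 1,377,051 required, 1,376,943 in favor — not approved.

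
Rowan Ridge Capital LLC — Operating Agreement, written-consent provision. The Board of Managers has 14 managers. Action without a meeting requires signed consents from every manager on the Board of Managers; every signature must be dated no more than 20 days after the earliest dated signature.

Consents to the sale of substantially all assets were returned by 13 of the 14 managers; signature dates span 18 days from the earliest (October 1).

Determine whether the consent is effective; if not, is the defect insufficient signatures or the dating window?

Not effective — insufficient signatures.

Signatures required: all of 14 — unanimous means all 14, so 14 needed; 13 signed. Insufficient.
Dating window: the latest signature is 18 days after the earliest; the limit is 20 days. Within the window.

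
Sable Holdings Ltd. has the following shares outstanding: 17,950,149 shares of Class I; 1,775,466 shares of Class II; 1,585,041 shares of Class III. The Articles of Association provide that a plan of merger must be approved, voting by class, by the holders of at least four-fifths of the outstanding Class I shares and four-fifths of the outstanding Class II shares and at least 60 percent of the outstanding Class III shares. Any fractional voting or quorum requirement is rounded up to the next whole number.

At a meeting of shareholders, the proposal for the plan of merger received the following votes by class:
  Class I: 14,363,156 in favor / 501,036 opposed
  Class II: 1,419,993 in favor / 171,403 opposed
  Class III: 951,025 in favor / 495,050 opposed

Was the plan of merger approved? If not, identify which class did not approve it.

Class I: 4/5 of 17950149 = 14360119.20, rounded up to 14360120; 14,360,120 required, 14,363,156 in favor — approved.
Class II: 4/5 of 1775466 = 1420372.80, rounded up to 1420373; 1,420,373 required, 1,419,993 in favor — not approved.
Class III: 3/5 of 1585041 = 951024.60, rounded up to 951025; 951,025 required, 951,025 in favor — approved.

Not approved — the Class II shares did not give the required vote.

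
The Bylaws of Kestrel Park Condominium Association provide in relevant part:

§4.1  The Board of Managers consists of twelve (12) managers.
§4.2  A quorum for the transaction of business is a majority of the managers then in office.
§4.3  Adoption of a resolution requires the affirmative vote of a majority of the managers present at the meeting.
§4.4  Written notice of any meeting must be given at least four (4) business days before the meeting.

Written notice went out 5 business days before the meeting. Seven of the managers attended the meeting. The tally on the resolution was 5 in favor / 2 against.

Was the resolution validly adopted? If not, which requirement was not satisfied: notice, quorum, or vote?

Notice: 5 business days given; 4 required (5 ≥ 4). Satisfied.
Quorum: 7 present; quorum is 7. Satisfied.
Vote: the resolution requires a majority of the managers present (7). A majority of 7 is 4, so 4 affirmative votes are needed; 5 voted in favor. Satisfied.

Valid — all requirements satisfied.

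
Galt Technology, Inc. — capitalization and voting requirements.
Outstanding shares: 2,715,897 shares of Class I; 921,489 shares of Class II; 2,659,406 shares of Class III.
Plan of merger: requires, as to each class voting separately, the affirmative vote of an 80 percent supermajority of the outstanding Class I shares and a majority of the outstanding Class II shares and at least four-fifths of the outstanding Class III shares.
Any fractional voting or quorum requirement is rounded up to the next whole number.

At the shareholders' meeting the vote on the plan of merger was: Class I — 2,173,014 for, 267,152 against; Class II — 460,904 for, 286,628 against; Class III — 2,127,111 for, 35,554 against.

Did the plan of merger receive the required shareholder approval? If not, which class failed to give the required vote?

Class I: 4/5 of 2715897 = 2172717.60, rounded up to 2172718; 2,172,718 required, 2,173,014 in favor — approved.
Class II: a majority of 921489 is 460745; 460,745 required, 460,904 in favor — approved.
Class III: 4/5 of 2659406 = 2127524.80, rounded up to 2127525; 2,127,525 required, 2,127,111 in favor — not approved.

Not approved — the Class III shares did not give the required vote.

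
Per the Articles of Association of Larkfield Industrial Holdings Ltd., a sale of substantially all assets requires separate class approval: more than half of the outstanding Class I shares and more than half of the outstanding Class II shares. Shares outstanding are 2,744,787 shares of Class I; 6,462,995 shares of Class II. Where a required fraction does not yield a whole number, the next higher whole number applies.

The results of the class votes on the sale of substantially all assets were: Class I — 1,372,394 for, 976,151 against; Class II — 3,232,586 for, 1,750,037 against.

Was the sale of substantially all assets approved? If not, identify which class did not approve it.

Class I: a majority of 2744787 is 1372394; 1,372,394 required, 1,372,394 in favor — approved.
Class II: a majority of 6462995 is 3231498; 3,231,498 required, 3,232,586 in favor — approved.

Approved — every class gave the required vote.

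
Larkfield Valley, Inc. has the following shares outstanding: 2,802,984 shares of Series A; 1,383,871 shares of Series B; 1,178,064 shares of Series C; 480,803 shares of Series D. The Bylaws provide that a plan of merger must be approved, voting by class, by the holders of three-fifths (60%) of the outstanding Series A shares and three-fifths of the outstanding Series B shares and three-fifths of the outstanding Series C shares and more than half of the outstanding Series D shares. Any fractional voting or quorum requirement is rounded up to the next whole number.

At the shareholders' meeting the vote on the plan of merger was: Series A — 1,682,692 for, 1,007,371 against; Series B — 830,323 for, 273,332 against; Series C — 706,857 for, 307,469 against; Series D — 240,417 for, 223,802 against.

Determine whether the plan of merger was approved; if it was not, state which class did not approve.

Series A: 3/5 of 2802984 = 1681790.40, rounded up to 1681791; 1,681,791 required, 1,682,692 in favor — approved.
Series B: 3/5 of 1383871 = 830322.60, rounded up to 830323; 830,323 required, 830,323 in favor — approved.
Series C: 3/5 of 1178064 = 706838.40, rounded up to 706839; 706,839 required, 706,857 in favor — approved.
Series D: a majority of 480803 is 240402; 240,402 required, 240,417 in favor — approved.

Approved — every class gave the required vote.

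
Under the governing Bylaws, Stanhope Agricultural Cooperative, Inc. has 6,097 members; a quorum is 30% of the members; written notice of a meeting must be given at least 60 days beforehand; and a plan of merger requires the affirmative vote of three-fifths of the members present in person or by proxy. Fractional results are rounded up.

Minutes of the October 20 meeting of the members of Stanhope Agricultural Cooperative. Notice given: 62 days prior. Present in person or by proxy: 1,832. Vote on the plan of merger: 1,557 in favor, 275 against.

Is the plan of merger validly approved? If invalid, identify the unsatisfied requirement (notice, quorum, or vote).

Notice: 62 days given; 60 required. Satisfied.
Quorum: 30% of 6,097 = 1,829.10, rounded up to 1,830; 1,832 present. Satisfied.
Vote: requires three-fifths of those present (1,832); 3/5 of 1832 = 1099.20, rounded up to 1100, so 1,100 needed; 1,557 in favor. Satisfied.

Valid — all requirements satisfied.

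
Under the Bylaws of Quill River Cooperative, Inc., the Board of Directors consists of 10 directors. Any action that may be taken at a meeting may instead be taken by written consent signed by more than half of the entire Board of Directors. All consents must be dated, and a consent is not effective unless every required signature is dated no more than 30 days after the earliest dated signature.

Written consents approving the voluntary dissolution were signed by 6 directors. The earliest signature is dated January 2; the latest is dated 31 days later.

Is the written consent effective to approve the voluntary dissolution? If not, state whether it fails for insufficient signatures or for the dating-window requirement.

Not effective — dating-window requirement not satisfied.

Signatures required: more than half of 10 — a majority of 10 is 6, so 6 needed; 6 signed. Sufficient.
Dating window: the latest signature is 31 days after the earliest; the limit is 30 days. Outside the window.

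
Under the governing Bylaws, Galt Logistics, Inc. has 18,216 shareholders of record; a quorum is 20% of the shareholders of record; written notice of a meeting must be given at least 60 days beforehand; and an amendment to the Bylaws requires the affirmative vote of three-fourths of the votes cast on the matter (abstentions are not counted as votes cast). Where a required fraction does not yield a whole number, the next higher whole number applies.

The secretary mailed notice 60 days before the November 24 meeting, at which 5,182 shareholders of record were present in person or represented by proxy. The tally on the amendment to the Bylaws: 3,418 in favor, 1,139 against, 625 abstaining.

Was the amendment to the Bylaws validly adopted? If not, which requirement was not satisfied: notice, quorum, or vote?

Notice: 60 days given; 60 required. Satisfied.
Quorum: 20% of 18,216 = 3,643.20, rounded up to 3,644; 5,182 present. Satisfied.
Vote: requires three-fourths of the votes cast (5,182 − 625 abstaining = 4,557); 3/4 of 4557 = 3417.75, rounded up to 3418, so 3,418 needed; 3,418 in favor. Satisfied.

Valid — all requirements satisfied.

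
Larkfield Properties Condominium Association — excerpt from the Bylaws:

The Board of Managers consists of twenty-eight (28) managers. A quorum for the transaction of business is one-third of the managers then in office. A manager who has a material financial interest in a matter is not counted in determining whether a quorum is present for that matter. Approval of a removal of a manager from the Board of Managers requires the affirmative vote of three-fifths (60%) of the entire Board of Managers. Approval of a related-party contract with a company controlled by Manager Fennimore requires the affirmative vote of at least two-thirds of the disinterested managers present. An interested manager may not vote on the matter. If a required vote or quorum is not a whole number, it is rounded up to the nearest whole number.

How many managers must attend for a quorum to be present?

1/3 of 28 = 9.33, rounded up to 10.

10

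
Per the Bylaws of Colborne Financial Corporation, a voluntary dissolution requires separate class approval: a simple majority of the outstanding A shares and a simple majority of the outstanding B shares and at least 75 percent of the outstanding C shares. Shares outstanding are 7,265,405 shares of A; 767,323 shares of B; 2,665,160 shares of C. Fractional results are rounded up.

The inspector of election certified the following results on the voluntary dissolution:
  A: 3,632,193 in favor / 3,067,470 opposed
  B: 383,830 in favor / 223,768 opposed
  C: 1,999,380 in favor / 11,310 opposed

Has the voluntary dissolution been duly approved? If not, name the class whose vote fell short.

A: a majority of 7265405 is 3632703; 3,632,703 required, 3,632,193 in favor — not approved.
B: a majority of 767323 is 383662; 383,662 required, 383,830 in favor — approved.
C: 3/4 of 2665160 = 1998870; 1,998,870 required, 1,999,380 in favor — approved.

Not approved — the A shares did not give the required vote.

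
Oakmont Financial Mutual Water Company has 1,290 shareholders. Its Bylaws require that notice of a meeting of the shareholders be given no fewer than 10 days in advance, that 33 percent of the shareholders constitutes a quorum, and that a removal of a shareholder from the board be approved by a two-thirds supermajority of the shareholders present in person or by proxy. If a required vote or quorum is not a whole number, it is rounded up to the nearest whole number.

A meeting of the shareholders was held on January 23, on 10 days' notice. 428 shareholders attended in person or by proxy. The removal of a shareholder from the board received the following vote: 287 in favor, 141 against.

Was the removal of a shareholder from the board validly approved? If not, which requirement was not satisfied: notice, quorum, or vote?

Valid — all requirements satisfied.

Notice: 10 days given; 10 required. Satisfied.
Quorum: 33% of 1,290 = 425.70, rounded up to 426; 428 present. Satisfied.
Vote: requires two-thirds of those present (428); 2/3 of 428 = 285.33, rounded up to 286, so 286 needed; 287 in favor. Satisfied.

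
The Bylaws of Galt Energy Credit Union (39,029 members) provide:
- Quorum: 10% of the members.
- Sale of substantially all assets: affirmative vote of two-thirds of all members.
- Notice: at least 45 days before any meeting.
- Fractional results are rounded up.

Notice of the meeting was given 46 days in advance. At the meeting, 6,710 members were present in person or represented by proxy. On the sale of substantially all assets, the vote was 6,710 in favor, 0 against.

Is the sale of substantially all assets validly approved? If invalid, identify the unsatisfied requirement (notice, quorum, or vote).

Notice: 46 days given; 45 required. Satisfied.
Quorum: 10% of 39,029 = 3,902.90, rounded up to 3,903; 6,710 present. Satisfied.
Vote: requires two-thirds of all members (39,029); 2/3 of 39029 = 26019.33, rounded up to 26020, so 26,020 needed; 6,710 in favor. Not satisfied.

Invalid — vote requirement not satisfied.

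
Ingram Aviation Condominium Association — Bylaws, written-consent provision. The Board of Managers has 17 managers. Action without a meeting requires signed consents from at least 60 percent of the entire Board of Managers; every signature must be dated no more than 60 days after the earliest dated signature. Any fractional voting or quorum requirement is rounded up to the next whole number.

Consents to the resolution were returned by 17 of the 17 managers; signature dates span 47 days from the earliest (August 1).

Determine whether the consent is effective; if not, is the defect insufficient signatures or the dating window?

Signatures required: at least 60 percent of 17 — 3/5 of 17 = 10.20, rounded up to 11, so 11 needed; 17 signed. Sufficient.
Dating window: the latest signature is 47 days after the earliest; the limit is 60 days. Within the window.

Effective — both the signature and dating-window requirements are satisfied.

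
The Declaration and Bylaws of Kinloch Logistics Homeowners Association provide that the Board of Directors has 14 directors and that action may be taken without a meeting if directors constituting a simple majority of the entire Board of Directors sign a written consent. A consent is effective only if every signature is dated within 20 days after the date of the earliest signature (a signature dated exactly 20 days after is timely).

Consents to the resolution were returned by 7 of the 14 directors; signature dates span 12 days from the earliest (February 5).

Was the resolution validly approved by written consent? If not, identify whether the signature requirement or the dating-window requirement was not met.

Not effective — insufficient signatures.

Signatures required: a simple majority of 14 — a majority of 14 is 8, so 8 needed; 7 signed. Insufficient.
Dating window: the latest signature is 12 days after the earliest; the limit is 20 days. Within the window.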